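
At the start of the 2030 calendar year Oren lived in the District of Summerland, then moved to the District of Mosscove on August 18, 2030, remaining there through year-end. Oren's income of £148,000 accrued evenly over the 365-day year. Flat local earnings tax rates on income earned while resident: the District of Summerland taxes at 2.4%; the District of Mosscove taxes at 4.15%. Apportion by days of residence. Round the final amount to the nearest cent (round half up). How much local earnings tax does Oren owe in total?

The District of Summerland, January 1 – August 17, 2030: 229 days → £148,000 × 2.4% × 229/365 = £2,228.5151
The District of Mosscove, August 18 – December 31, 2030: 136 days → £148,000 × 4.15% × 136/365 = £2,288.5260
Total = £4,517.0411

£4,517.04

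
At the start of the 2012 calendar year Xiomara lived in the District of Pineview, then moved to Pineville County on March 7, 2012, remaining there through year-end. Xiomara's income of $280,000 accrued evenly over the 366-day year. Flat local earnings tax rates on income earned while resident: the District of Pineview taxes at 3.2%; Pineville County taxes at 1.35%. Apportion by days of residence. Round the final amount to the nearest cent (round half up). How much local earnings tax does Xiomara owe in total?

$4,714.10

The District of Pineview, January 1 – March 6, 2012: 66 days → $280,000 × 3.2% × 66/366 = $1,615.7377
Pineville County, March 7 – December 31, 2012: 300 days → $280,000 × 1.35% × 300/366 = $3,098.3607
Total = $4,714.0984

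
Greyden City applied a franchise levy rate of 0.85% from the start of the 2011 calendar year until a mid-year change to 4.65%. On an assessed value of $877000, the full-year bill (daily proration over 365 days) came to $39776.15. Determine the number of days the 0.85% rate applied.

Let d = days at the first rate; then 365 − d days at the second rate.
$877000 × [0.85%·d + 4.65%·(365−d)] / 365 = $39776.15
Solving gives d = 11, so the new rate took effect on January 12, 2011.

11 days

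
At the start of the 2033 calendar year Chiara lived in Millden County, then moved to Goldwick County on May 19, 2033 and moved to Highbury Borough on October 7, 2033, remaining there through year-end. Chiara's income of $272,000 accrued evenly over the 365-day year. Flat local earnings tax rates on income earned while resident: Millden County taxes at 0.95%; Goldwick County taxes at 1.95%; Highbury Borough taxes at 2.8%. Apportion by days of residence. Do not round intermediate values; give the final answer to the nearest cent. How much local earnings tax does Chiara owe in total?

$4,820.36

Millden County, January 1 – May 18, 2033: 138 days → $272,000 × 0.95% × 138/365 = $976.9644
Goldwick County, May 19 – October 6, 2033: 141 days → $272,000 × 1.95% × 141/365 = $2,048.9425
Highbury Borough, October 7 – December 31, 2033: 86 days → $272,000 × 2.8% × 86/365 = $1,794.4548
Total = $4,820.3616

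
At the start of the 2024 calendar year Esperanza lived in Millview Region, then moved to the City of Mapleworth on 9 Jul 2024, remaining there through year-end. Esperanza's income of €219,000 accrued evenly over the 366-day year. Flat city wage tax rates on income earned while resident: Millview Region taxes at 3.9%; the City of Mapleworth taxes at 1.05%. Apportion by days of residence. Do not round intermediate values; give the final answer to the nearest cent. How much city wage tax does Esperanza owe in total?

€5,539.62

Millview Region, 1 Jan – 8 Jul 2024: 190 days → €219,000 × 3.9% × 190/366 = €4,433.8525
The City of Mapleworth, 9 Jul – 31 Dec 2024: 176 days → €219,000 × 1.05% × 176/366 = €1,105.7705
Total = €5,539.6230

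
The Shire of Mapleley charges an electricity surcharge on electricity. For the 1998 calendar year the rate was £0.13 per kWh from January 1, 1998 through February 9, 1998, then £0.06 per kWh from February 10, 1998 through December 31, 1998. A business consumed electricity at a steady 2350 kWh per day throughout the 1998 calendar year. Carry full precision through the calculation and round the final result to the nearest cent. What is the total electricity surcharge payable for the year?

£58,045.00

January 1 – February 9, 1998: 40 days × 2350 kWh/day = 94,000 kWh at £0.13/kWh → £12,220.00
February 10 – December 31, 1998: 325 days × 2350 kWh/day = 763,750 kWh at £0.06/kWh → £45,825.00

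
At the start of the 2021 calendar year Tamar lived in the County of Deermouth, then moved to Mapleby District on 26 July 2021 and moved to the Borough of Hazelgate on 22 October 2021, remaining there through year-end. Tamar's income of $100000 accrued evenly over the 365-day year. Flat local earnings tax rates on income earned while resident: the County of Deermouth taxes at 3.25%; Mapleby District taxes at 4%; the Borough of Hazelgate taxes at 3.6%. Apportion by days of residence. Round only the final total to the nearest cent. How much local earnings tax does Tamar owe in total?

$3498.90

The County of Deermouth, 1 January – 25 July 2021: 206 days → $100000 × 3.25% × 206/365 = $1834.2466
Mapleby District, 26 July – 21 October 2021: 88 days → $100000 × 4% × 88/365 = $964.3836
The Borough of Hazelgate, 22 October – 31 December 2021: 71 days → $100000 × 3.6% × 71/365 = $700.2740
Total = $3498.9041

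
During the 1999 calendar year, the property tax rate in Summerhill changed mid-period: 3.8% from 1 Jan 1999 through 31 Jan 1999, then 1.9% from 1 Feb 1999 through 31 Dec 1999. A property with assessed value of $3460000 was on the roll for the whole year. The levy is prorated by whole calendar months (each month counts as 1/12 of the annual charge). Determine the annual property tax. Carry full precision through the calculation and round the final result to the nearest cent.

$71218.33

1 Jan – 31 Jan 1999: 1 month at 3.8% → $3460000 × 3.8% × 1/12 = $10956.6667
1 Feb – 31 Dec 1999: 11 months at 1.9% → $3460000 × 1.9% × 11/12 = $60261.6667
Total = $71218.3333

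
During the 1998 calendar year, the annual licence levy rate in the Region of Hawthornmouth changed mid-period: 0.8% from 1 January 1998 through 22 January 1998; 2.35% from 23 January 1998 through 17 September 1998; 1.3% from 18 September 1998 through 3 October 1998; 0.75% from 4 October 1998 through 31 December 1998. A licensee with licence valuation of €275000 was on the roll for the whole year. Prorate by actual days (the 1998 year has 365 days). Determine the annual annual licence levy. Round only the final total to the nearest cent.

1 January – 22 January 1998: 22 days at 0.8% → €275000 × 0.8% × 22/365 = €132.6027
23 January – 17 September 1998: 238 days at 2.35% → €275000 × 2.35% × 238/365 = €4213.9041
18 September – 3 October 1998: 16 days at 1.3% → €275000 × 1.3% × 16/365 = €156.7123
4 October – 31 December 1998: 89 days at 0.75% → €275000 × 0.75% × 89/365 = €502.9110
Total = €5006.1301

€5006.13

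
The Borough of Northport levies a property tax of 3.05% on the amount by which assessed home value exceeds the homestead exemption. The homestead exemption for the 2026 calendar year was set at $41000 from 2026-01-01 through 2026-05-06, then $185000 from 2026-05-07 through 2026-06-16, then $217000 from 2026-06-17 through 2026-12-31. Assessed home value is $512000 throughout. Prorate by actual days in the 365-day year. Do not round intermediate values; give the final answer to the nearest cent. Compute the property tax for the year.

2026-01-01 to 2026-05-06: 126 days, exemption $41000 → ($512000 − $41000) × 3.05% × 126/365 = $4959.0493
2026-05-07 to 2026-06-16: 41 days, exemption $185000 → ($512000 − $185000) × 3.05% × 41/365 = $1120.3110
2026-06-17 to 2026-12-31: 198 days, exemption $217000 → ($512000 − $217000) × 3.05% × 198/365 = $4880.8356
Total = $10960.1959

$10960.20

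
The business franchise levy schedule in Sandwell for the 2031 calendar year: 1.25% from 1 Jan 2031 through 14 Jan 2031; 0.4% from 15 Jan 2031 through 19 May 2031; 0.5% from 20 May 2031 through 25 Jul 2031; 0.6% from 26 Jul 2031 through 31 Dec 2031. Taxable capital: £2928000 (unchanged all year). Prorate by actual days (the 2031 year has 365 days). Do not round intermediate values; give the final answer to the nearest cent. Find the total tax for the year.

1 Jan – 14 Jan 2031: 14 days at 1.25% → £2928000 × 1.25% × 14/365 = £1403.8356
15 Jan – 19 May 2031: 125 days at 0.4% → £2928000 × 0.4% × 125/365 = £4010.9589
20 May – 25 Jul 2031: 67 days at 0.5% → £2928000 × 0.5% × 67/365 = £2687.3425
26 Jul – 31 Dec 2031: 159 days at 0.6% → £2928000 × 0.6% × 159/365 = £7652.9096
Total = £15755.0466

£15755.05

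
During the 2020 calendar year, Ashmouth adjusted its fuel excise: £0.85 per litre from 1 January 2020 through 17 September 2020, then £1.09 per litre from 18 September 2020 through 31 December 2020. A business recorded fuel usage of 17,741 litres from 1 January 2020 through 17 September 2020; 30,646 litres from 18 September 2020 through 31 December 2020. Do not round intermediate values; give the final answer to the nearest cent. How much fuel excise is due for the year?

1 January – 17 September 2020: 17,741 litres at £0.85/litre → £15,079.85
18 September – 31 December 2020: 30,646 litres at £1.09/litre → £33,404.14

£48,483.99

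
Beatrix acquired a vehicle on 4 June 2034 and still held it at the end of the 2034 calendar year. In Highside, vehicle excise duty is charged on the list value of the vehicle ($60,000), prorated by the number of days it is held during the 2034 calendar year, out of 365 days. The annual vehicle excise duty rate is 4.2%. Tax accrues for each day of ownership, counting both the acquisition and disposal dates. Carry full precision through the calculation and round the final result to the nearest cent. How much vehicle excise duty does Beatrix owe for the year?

Days held (4 June – 31 December 2034): 211 out of 365
Tax = $60,000 × 4.2% × 211/365 = $1,456.7671

$1,456.77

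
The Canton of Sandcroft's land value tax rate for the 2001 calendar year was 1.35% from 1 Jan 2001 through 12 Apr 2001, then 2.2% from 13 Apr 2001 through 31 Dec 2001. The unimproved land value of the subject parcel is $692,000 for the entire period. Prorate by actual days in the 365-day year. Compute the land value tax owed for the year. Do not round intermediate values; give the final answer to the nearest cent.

$13,580.26

1 Jan – 12 Apr 2001: 102 days at 1.35% → $692,000 × 1.35% × 102/365 = $2,610.6411
13 Apr – 31 Dec 2001: 263 days at 2.2% → $692,000 × 2.2% × 263/365 = $10,969.6219
Total = $13,580.2630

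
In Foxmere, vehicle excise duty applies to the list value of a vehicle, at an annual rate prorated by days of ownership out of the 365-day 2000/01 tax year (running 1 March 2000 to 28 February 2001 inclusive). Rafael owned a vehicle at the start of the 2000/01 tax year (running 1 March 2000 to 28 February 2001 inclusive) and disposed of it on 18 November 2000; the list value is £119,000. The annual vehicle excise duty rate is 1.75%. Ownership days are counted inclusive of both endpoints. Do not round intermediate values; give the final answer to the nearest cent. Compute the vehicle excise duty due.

Days held (1 March – 18 November 2000): 263 out of 365
Tax = £119,000 × 1.75% × 263/365 = £1,500.5411

£1,500.54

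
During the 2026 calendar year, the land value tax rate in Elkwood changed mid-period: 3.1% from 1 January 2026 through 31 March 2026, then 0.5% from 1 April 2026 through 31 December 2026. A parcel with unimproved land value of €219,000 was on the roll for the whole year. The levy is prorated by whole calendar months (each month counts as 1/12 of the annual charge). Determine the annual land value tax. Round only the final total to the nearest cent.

1 January – 31 March 2026: 3 months at 3.1% → €219,000 × 3.1% × 3/12 = €1,697.2500
1 April – 31 December 2026: 9 months at 0.5% → €219,000 × 0.5% × 9/12 = €821.2500
Total = €2,518.5000

€2,518.50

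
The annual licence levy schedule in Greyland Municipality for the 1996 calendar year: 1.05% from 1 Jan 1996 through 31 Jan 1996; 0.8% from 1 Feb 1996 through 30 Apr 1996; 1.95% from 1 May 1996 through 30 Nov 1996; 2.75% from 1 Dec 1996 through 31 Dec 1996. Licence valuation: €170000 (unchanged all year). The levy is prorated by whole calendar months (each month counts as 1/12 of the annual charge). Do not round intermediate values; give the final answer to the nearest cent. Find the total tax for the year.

€2812.08

1 Jan – 31 Jan 1996: 1 month at 1.05% → €170000 × 1.05% × 1/12 = €148.7500
1 Feb – 30 Apr 1996: 3 months at 0.8% → €170000 × 0.8% × 3/12 = €340.0000
1 May – 30 Nov 1996: 7 months at 1.95% → €170000 × 1.95% × 7/12 = €1933.7500
1 Dec – 31 Dec 1996: 1 month at 2.75% → €170000 × 2.75% × 1/12 = €389.5833
Total = €2812.0833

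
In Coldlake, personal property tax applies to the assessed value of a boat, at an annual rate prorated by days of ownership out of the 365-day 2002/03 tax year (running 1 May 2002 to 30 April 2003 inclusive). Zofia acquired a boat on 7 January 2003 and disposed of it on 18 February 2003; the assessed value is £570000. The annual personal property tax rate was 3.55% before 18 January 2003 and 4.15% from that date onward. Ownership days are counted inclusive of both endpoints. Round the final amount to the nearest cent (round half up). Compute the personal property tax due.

£2683.68

7 January – 17 January 2003: 11 days at 3.55% → £570000 × 3.55% × 11/365 = £609.8219
18 January – 18 February 2003: 32 days at 4.15% → £570000 × 4.15% × 32/365 = £2073.8630
Total = £2683.6849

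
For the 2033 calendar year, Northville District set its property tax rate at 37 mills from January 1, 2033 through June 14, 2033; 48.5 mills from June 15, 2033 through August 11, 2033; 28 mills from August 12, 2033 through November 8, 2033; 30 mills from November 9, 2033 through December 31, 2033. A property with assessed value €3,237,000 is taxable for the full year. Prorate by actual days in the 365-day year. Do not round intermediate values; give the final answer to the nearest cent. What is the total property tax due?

January 1 – June 14, 2033: 165 days at 37 mills → €3,237,000 × 3.7% × 165/365 = €54,142.1507
June 15 – August 11, 2033: 58 days at 48.5 mills → €3,237,000 × 4.85% × 58/365 = €24,947.0712
August 12 – November 8, 2033: 89 days at 28 mills → €3,237,000 × 2.8% × 89/365 = €22,100.2849
November 9 – December 31, 2033: 53 days at 30 mills → €3,237,000 × 3% × 53/365 = €14,100.9041
Total = €115,290.4110

€115,290.41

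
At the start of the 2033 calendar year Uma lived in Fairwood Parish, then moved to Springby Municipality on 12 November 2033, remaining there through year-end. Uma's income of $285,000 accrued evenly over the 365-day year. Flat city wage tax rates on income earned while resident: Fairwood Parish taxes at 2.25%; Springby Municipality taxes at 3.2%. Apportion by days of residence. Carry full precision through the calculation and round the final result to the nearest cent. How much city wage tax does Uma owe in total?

Fairwood Parish, 1 January – 11 November 2033: 315 days → $285,000 × 2.25% × 315/365 = $5,534.0753
Springby Municipality, 12 November – 31 December 2033: 50 days → $285,000 × 3.2% × 50/365 = $1,249.3151
Total = $6,783.3904

$6,783.39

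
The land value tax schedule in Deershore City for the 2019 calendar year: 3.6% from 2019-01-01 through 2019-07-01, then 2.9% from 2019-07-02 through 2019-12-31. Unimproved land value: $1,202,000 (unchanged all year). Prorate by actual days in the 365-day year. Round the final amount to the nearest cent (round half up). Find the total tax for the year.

2019-01-01 to 2019-07-01: 182 days at 3.6% → $1,202,000 × 3.6% × 182/365 = $21,576.7233
2019-07-02 to 2019-12-31: 183 days at 2.9% → $1,202,000 × 2.9% × 183/365 = $17,476.7507
Total = $39,053.4740

$39,053.47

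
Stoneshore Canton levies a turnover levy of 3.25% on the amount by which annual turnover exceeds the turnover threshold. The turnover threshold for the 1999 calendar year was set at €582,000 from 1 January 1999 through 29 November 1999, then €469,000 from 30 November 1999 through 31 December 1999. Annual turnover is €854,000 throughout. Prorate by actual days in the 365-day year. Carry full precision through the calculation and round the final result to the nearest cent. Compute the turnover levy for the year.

1 January – 29 November 1999: 333 days, exemption €582,000 → (€854,000 − €582,000) × 3.25% × 333/365 = €8,064.9863
30 November – 31 December 1999: 32 days, exemption €469,000 → (€854,000 − €469,000) × 3.25% × 32/365 = €1,096.9863
Total = €9,161.9726

€9,161.97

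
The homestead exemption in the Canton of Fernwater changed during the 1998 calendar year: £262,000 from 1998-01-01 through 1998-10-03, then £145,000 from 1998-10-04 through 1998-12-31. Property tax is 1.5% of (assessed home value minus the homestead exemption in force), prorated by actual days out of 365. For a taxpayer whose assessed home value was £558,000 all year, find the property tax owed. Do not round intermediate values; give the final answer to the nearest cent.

£4,867.93

1998-01-01 to 1998-10-03: 276 days, exemption £262,000 → (£558,000 − £262,000) × 1.5% × 276/365 = £3,357.3699
1998-10-04 to 1998-12-31: 89 days, exemption £145,000 → (£558,000 − £145,000) × 1.5% × 89/365 = £1,510.5616
Total = £4,867.9315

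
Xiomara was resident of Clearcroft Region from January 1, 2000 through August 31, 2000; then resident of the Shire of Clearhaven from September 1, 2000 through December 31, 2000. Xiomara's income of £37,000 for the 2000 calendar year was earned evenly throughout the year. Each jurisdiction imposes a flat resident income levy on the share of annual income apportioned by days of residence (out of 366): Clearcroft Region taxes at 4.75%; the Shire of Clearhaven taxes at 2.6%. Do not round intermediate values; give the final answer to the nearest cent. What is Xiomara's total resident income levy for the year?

£1,492.33

Clearcroft Region, January 1 – August 31, 2000: 244 days → £37,000 × 4.75% × 244/366 = £1,171.6667
The Shire of Clearhaven, September 1 – December 31, 2000: 122 days → £37,000 × 2.6% × 122/366 = £320.6667
Total = £1,492.3333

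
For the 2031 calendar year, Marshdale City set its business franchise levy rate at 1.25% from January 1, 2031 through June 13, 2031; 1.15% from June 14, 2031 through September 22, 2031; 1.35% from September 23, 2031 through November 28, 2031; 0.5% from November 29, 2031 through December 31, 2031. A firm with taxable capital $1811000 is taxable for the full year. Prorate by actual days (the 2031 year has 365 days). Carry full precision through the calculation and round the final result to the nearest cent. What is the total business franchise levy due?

January 1 – June 13, 2031: 164 days at 1.25% → $1811000 × 1.25% × 164/365 = $10171.3699
June 14 – September 22, 2031: 101 days at 1.15% → $1811000 × 1.15% × 101/365 = $5762.9493
September 23 – November 28, 2031: 67 days at 1.35% → $1811000 × 1.35% × 67/365 = $4487.8068
November 29 – December 31, 2031: 33 days at 0.5% → $1811000 × 0.5% × 33/365 = $818.6712
Total = $21240.7973

$21240.80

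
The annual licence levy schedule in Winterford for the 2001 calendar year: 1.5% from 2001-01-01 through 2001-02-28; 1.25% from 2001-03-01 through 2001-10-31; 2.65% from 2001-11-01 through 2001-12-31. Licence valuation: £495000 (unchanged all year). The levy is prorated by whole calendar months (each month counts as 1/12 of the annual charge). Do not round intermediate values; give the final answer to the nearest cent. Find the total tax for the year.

£7548.75

2001-01-01 to 2001-02-28: 2 months at 1.5% → £495000 × 1.5% × 2/12 = £1237.5000
2001-03-01 to 2001-10-31: 8 months at 1.25% → £495000 × 1.25% × 8/12 = £4125.0000
2001-11-01 to 2001-12-31: 2 months at 2.65% → £495000 × 2.65% × 2/12 = £2186.2500
Total = £7548.7500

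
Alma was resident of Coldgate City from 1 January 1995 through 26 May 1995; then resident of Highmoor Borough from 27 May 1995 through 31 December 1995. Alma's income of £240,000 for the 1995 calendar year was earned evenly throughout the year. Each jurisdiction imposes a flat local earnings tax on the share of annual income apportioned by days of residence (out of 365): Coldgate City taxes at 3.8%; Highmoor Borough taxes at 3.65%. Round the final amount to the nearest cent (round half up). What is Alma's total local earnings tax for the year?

Coldgate City, 1 January – 26 May 1995: 146 days → £240,000 × 3.8% × 146/365 = £3,648.0000
Highmoor Borough, 27 May – 31 December 1995: 219 days → £240,000 × 3.65% × 219/365 = £5,256.0000
Total = £8,904.0000

£8,904.00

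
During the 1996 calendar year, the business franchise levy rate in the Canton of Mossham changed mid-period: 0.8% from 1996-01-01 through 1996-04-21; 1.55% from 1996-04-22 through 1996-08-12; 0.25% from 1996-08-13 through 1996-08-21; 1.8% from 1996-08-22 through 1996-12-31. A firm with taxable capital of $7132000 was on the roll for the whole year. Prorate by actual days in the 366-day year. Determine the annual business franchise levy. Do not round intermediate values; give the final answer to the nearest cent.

$98328.07

1996-01-01 to 1996-04-21: 112 days at 0.8% → $7132000 × 0.8% × 112/366 = $17459.7596
1996-04-22 to 1996-08-12: 113 days at 1.55% → $7132000 × 1.55% × 113/366 = $34130.3224
1996-08-13 to 1996-08-21: 9 days at 0.25% → $7132000 × 0.25% × 9/366 = $438.4426
1996-08-22 to 1996-12-31: 132 days at 1.8% → $7132000 × 1.8% × 132/366 = $46299.5410
Total = $98328.0656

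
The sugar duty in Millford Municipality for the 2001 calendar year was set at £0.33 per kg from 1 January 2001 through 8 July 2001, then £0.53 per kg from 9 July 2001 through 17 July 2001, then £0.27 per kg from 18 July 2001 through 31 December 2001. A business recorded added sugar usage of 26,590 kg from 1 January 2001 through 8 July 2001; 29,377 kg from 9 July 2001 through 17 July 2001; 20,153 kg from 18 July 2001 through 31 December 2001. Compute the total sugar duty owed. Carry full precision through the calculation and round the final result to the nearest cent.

£29785.82

1 January – 8 July 2001: 26,590 kg at £0.33/kg → £8774.70
9 July – 17 July 2001: 29,377 kg at £0.53/kg → £15569.81
18 July – 31 December 2001: 20,153 kg at £0.27/kg → £5441.31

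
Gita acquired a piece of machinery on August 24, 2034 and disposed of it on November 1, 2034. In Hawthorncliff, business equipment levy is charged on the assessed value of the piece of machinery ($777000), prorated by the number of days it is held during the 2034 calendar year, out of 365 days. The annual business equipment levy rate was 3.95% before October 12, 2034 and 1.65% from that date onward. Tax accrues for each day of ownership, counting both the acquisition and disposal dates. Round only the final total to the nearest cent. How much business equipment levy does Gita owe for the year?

$4857.85

August 24 – October 11, 2034: 49 days at 3.95% → $777000 × 3.95% × 49/365 = $4120.2288
October 12 – November 1, 2034: 21 days at 1.65% → $777000 × 1.65% × 21/365 = $737.6178
Total = $4857.8466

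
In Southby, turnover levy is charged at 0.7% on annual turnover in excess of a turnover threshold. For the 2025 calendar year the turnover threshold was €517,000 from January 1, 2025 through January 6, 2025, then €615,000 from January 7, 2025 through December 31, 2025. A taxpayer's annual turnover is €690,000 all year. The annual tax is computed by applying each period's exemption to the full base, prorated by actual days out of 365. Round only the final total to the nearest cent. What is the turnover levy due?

€536.28

January 1 – January 6, 2025: 6 days, exemption €517,000 → (€690,000 − €517,000) × 0.7% × 6/365 = €19.9068
January 7 – December 31, 2025: 359 days, exemption €615,000 → (€690,000 − €615,000) × 0.7% × 359/365 = €516.3699
Total = €536.2767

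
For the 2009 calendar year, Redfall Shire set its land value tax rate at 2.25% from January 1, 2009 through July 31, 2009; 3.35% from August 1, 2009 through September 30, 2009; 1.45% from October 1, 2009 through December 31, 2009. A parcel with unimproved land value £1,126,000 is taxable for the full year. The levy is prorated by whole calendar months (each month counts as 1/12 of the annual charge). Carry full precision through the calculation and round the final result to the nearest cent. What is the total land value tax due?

January 1 – July 31, 2009: 7 months at 2.25% → £1,126,000 × 2.25% × 7/12 = £14,778.7500
August 1 – September 30, 2009: 2 months at 3.35% → £1,126,000 × 3.35% × 2/12 = £6,286.8333
October 1 – December 31, 2009: 3 months at 1.45% → £1,126,000 × 1.45% × 3/12 = £4,081.7500
Total = £25,147.3333

£25,147.33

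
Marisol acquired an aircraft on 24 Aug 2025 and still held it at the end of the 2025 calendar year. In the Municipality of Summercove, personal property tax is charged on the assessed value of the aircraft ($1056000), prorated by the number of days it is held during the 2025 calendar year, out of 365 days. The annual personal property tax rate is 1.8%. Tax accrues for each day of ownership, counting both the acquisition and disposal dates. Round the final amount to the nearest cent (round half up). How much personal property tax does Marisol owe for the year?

$6769.97

Days held (24 Aug – 31 Dec 2025): 130 out of 365
Tax = $1056000 × 1.8% × 130/365 = $6769.9726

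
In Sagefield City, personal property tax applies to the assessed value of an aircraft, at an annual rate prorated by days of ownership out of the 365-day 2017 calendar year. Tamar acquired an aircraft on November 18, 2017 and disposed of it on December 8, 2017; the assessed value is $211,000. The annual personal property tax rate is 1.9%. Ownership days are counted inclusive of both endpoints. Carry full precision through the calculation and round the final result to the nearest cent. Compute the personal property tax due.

Days held (November 18 – December 8, 2017): 21 out of 365
Tax = $211,000 × 1.9% × 21/365 = $230.6548

$230.65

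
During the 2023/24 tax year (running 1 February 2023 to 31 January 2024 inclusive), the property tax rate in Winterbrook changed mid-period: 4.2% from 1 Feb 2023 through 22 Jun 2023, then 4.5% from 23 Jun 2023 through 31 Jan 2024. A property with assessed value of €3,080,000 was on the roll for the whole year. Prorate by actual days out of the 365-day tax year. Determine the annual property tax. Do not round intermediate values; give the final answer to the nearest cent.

1 Feb – 22 Jun 2023: 142 days at 4.2% → €3,080,000 × 4.2% × 142/365 = €50,326.3562
23 Jun 2023 – 31 Jan 2024: 223 days at 4.5% → €3,080,000 × 4.5% × 223/365 = €84,678.9041
Total = €135,005.2603

€135,005.26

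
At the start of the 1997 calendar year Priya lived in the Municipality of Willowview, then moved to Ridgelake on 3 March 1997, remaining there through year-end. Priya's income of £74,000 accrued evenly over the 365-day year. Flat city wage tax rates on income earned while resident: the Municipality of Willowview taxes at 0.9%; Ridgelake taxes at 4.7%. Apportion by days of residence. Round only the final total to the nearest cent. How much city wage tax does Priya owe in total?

The Municipality of Willowview, 1 January – 2 March 1997: 61 days → £74,000 × 0.9% × 61/365 = £111.3041
Ridgelake, 3 March – 31 December 1997: 304 days → £74,000 × 4.7% × 304/365 = £2,896.7452
Total = £3,008.0493

£3,008.05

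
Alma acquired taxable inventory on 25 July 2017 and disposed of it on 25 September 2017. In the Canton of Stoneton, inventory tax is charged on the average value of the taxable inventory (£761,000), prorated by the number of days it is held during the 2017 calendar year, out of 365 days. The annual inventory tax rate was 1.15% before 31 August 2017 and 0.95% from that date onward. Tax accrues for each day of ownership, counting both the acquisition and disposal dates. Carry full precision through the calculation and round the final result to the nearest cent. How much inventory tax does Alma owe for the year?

£1,402.12

25 July – 30 August 2017: 37 days at 1.15% → £761,000 × 1.15% × 37/365 = £887.1384
31 August – 25 September 2017: 26 days at 0.95% → £761,000 × 0.95% × 26/365 = £514.9781
Total = £1,402.1164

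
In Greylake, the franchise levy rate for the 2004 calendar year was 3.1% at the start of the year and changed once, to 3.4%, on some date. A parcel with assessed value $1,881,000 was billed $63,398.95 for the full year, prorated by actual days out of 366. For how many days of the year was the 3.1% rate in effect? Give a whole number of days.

36 days

Let d = days at the first rate; then 366 − d days at the second rate.
$1,881,000 × [3.1%·d + 3.4%·(366−d)] / 366 = $63,398.95
Solving gives d = 36, so the new rate took effect on February 6, 2004.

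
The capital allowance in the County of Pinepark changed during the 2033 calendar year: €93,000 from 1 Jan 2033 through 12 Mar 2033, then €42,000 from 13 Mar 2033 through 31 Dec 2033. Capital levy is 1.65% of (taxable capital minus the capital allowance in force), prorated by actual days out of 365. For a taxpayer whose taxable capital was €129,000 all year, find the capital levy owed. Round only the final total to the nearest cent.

1 Jan – 12 Mar 2033: 71 days, exemption €93,000 → (€129,000 − €93,000) × 1.65% × 71/365 = €115.5452
13 Mar – 31 Dec 2033: 294 days, exemption €42,000 → (€129,000 − €42,000) × 1.65% × 294/365 = €1,156.2658
Total = €1,271.8110

€1,271.81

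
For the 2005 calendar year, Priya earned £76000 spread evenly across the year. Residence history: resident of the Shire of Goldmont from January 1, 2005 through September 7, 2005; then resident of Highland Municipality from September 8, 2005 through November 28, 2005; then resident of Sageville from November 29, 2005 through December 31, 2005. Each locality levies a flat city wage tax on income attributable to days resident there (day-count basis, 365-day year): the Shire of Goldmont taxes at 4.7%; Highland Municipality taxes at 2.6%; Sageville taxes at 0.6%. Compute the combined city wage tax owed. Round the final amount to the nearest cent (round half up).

The Shire of Goldmont, January 1 – September 7, 2005: 250 days → £76000 × 4.7% × 250/365 = £2446.5753
Highland Municipality, September 8 – November 28, 2005: 82 days → £76000 × 2.6% × 82/365 = £443.9233
Sageville, November 29 – December 31, 2005: 33 days → £76000 × 0.6% × 33/365 = £41.2274
Total = £2931.7260

£2931.73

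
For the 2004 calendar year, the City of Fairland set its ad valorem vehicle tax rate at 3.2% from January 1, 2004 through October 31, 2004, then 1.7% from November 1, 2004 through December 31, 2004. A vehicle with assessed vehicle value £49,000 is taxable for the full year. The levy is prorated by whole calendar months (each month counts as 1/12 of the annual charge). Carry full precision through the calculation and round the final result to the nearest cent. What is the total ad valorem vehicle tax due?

January 1 – October 31, 2004: 10 months at 3.2% → £49,000 × 3.2% × 10/12 = £1,306.6667
November 1 – December 31, 2004: 2 months at 1.7% → £49,000 × 1.7% × 2/12 = £138.8333
Total = £1,445.5000

£1,445.50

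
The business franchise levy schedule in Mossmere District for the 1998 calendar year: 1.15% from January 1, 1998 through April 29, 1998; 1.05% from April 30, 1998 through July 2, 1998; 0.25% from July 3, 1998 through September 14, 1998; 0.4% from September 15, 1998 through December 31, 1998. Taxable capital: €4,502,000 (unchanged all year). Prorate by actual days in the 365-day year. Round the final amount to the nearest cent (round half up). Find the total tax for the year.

€32,778.26

January 1 – April 29, 1998: 119 days at 1.15% → €4,502,000 × 1.15% × 119/365 = €16,879.4164
April 30 – July 2, 1998: 64 days at 1.05% → €4,502,000 × 1.05% × 64/365 = €8,288.6137
July 3 – September 14, 1998: 74 days at 0.25% → €4,502,000 × 0.25% × 74/365 = €2,281.8356
September 15 – December 31, 1998: 108 days at 0.4% → €4,502,000 × 0.4% × 108/365 = €5,328.3945
Total = €32,778.2603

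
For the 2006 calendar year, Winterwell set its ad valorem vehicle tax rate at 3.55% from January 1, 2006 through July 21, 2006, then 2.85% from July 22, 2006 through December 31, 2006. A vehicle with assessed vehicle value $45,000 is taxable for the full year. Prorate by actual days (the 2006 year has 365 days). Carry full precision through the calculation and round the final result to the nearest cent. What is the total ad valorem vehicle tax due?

$1,456.83

January 1 – July 21, 2006: 202 days at 3.55% → $45,000 × 3.55% × 202/365 = $884.0959
July 22 – December 31, 2006: 163 days at 2.85% → $45,000 × 2.85% × 163/365 = $572.7329
Total = $1,456.8288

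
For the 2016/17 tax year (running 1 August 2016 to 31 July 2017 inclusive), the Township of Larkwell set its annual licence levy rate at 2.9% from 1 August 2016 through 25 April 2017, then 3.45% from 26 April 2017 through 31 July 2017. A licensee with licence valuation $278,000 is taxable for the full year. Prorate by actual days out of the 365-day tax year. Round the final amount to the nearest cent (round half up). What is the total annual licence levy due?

$8,468.34

1 August 2016 – 25 April 2017: 268 days at 2.9% → $278,000 × 2.9% × 268/365 = $5,919.4959
26 April – 31 July 2017: 97 days at 3.45% → $278,000 × 3.45% × 97/365 = $2,548.8411
Total = $8,468.3370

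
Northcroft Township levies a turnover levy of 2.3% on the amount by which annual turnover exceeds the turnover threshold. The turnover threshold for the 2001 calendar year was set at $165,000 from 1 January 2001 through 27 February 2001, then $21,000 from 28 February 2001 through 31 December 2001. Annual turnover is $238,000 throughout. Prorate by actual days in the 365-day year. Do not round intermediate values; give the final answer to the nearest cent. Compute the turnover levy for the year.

1 January – 27 February 2001: 58 days, exemption $165,000 → ($238,000 − $165,000) × 2.3% × 58/365 = $266.8000
28 February – 31 December 2001: 307 days, exemption $21,000 → ($238,000 − $21,000) × 2.3% × 307/365 = $4,197.9096
Total = $4,464.7096

$4,464.71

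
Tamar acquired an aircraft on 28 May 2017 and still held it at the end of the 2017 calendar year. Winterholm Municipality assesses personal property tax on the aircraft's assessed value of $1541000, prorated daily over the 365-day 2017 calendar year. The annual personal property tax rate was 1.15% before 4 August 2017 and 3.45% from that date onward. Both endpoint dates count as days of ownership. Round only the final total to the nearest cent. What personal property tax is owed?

28 May – 3 August 2017: 68 days at 1.15% → $1541000 × 1.15% × 68/365 = $3301.5397
4 August – 31 December 2017: 150 days at 3.45% → $1541000 × 3.45% × 150/365 = $21848.4247
Total = $25149.9644

$25149.96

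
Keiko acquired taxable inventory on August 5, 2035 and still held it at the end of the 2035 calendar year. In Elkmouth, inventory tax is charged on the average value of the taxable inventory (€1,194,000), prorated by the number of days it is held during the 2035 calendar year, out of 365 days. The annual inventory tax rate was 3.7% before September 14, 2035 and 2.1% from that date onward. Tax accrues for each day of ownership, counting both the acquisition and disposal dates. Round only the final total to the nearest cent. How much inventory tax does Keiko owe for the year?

€12,329.28

August 5 – September 13, 2035: 40 days at 3.7% → €1,194,000 × 3.7% × 40/365 = €4,841.4247
September 14 – December 31, 2035: 109 days at 2.1% → €1,194,000 × 2.1% × 109/365 = €7,487.8521
Total = €12,329.2767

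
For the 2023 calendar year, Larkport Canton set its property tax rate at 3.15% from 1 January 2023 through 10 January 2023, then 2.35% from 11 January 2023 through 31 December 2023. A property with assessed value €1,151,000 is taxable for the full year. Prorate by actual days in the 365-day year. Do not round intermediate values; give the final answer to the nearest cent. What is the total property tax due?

1 January – 10 January 2023: 10 days at 3.15% → €1,151,000 × 3.15% × 10/365 = €993.3288
11 January – 31 December 2023: 355 days at 2.35% → €1,151,000 × 2.35% × 355/365 = €26,307.4452
Total = €27,300.7740

€27,300.77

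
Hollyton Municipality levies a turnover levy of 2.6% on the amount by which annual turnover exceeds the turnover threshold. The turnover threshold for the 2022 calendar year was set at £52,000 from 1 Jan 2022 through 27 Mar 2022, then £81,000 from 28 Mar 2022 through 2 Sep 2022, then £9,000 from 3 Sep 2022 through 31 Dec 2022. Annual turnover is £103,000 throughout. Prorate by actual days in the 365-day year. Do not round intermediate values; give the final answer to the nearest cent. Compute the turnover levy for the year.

1 Jan – 27 Mar 2022: 86 days, exemption £52,000 → (£103,000 − £52,000) × 2.6% × 86/365 = £312.4274
28 Mar – 2 Sep 2022: 159 days, exemption £81,000 → (£103,000 − £81,000) × 2.6% × 159/365 = £249.1726
3 Sep – 31 Dec 2022: 120 days, exemption £9,000 → (£103,000 − £9,000) × 2.6% × 120/365 = £803.5068
Total = £1,365.1068

£1,365.11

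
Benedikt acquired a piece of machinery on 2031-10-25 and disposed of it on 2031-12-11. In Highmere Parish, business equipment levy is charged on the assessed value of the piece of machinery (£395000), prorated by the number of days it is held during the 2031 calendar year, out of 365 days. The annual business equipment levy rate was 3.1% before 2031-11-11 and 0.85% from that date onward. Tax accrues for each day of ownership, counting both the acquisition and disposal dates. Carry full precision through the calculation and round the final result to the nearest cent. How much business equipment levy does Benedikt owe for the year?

2031-10-25 to 2031-11-10: 17 days at 3.1% → £395000 × 3.1% × 17/365 = £570.3151
2031-11-11 to 2031-12-11: 31 days at 0.85% → £395000 × 0.85% × 31/365 = £285.1575
Total = £855.4726

£855.47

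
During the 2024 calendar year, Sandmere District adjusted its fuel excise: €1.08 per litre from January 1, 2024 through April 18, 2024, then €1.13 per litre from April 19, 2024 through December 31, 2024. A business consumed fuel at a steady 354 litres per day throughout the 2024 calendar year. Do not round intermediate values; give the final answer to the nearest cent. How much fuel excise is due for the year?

€144,478.02

January 1 – April 18, 2024: 109 days × 354 litres/day = 38,586 litres at €1.08/litre → €41,672.88
April 19 – December 31, 2024: 257 days × 354 litres/day = 90,978 litres at €1.13/litre → €102,805.14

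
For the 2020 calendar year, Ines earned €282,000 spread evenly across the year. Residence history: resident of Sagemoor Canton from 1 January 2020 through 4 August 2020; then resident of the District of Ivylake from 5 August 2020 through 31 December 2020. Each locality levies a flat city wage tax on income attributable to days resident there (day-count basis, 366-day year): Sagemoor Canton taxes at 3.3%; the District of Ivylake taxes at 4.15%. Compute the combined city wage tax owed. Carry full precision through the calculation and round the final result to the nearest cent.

€10,281.83

Sagemoor Canton, 1 January – 4 August 2020: 217 days → €282,000 × 3.3% × 217/366 = €5,517.4918
The District of Ivylake, 5 August – 31 December 2020: 149 days → €282,000 × 4.15% × 149/366 = €4,764.3361
Total = €10,281.8279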